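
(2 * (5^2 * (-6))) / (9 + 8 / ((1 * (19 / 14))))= -5700 / 283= -20.14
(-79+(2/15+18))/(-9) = 913/135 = 6.76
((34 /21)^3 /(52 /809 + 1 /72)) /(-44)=-1.23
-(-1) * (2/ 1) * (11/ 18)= 11/ 9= 1.22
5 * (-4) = -20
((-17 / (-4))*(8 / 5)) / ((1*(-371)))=-0.02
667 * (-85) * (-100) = 5669500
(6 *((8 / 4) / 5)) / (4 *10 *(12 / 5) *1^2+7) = 12 / 515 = 0.02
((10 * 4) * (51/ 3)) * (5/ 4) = 850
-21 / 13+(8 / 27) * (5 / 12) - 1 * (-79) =81616 / 1053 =77.51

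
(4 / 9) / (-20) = -1 / 45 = -0.02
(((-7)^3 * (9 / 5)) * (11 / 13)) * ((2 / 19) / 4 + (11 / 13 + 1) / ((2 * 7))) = -2653497 / 32110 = -82.64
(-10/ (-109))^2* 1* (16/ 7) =1600/ 83167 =0.02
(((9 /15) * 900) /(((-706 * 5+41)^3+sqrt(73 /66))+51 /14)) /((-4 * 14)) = 945 * sqrt(4818) /11667446760702580086987271+2648979835343325 /11667446760702580086987271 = 0.00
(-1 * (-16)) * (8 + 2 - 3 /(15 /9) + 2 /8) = 135.20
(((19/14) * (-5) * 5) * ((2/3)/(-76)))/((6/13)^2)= 4225/3024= 1.40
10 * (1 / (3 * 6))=5 / 9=0.56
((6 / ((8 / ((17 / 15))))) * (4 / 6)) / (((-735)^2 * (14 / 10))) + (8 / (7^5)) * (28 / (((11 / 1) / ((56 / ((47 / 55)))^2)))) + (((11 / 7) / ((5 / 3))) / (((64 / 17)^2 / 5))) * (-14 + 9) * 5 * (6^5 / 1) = -207402871844777233 / 3207743683200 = -64656.93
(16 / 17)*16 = 256 / 17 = 15.06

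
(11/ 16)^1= 0.69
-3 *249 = -747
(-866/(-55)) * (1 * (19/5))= 16454/275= 59.83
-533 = -533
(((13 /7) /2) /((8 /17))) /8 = 221 /896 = 0.25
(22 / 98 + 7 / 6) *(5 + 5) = 13.91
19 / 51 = 0.37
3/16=0.19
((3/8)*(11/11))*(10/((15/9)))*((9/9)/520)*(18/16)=81/16640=0.00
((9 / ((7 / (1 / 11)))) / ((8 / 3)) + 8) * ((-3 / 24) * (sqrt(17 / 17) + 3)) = -4955 / 1232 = -4.02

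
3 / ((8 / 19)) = 57 / 8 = 7.12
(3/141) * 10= 10/47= 0.21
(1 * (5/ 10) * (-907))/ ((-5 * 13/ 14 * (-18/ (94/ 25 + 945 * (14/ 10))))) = -210589981/ 29250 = -7199.66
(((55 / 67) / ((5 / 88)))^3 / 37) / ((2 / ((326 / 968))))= 152734912 / 11128231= 13.72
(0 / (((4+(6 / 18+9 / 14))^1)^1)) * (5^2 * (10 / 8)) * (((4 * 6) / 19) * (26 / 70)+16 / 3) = 0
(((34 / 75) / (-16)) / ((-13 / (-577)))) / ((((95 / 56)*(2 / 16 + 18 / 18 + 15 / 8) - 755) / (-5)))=-68663 / 8189025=-0.01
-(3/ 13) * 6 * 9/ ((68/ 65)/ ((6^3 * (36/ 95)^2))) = -11337408/ 30685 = -369.48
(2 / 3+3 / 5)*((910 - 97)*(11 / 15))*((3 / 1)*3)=169917 / 25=6796.68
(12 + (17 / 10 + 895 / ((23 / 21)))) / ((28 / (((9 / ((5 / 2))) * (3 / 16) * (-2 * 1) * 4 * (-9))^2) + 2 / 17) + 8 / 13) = 2493835371729 / 2235746740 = 1115.44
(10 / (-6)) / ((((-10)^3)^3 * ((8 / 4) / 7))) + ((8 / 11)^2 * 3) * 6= 1382400000847 / 145200000000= 9.52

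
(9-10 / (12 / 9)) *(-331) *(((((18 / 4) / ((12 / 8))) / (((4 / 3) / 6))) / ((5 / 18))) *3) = -723897 / 10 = -72389.70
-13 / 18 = -0.72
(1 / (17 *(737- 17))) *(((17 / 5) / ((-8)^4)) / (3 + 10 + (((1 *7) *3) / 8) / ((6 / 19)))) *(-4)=-1 / 78566400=-0.00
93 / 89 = 1.04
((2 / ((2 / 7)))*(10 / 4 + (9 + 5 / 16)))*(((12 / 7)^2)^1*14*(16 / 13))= 54432 / 13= 4187.08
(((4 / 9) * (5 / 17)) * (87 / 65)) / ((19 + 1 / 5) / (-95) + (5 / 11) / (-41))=-24850100 / 30279873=-0.82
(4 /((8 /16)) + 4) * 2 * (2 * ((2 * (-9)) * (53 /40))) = -5724 /5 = -1144.80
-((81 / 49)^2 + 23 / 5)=-88028 / 12005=-7.33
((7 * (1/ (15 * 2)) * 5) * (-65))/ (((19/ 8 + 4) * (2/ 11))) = -10010/ 153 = -65.42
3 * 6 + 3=21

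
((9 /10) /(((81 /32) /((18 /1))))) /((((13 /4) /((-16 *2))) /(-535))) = 438272 /13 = 33713.23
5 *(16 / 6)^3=2560 / 27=94.81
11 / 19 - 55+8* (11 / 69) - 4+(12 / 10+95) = 39.05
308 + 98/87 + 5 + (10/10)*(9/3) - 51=23153/87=266.13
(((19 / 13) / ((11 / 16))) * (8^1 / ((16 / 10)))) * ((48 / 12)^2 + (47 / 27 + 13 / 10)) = 781432 / 3861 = 202.39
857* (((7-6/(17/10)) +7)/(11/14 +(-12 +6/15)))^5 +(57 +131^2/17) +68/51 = 358539037032231369856226/1058876376000376126047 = 338.60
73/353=0.21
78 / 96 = 13 / 16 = 0.81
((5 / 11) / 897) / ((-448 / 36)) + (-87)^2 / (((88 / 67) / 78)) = 165579716469 / 368368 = 449495.39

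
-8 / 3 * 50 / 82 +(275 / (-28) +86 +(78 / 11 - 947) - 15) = -33351427 / 37884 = -880.36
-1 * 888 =-888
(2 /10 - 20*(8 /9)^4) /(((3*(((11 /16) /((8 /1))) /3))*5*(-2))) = 25794496 /1804275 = 14.30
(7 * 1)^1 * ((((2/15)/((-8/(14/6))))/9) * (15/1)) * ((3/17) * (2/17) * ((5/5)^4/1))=-49/5202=-0.01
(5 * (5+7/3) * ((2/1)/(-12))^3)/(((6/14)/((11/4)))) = -4235/3888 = -1.09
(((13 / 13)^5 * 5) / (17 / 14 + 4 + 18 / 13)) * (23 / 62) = 10465 / 37231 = 0.28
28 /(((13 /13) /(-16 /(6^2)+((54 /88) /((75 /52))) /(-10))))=-168742 /12375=-13.64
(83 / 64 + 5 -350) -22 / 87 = -343.96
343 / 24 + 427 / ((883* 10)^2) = 6685835737 / 467813400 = 14.29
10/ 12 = 5/ 6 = 0.83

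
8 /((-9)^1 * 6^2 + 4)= -1 /40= -0.02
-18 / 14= -9 / 7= -1.29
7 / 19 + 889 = 889.37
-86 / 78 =-43 / 39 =-1.10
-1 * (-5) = 5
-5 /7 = -0.71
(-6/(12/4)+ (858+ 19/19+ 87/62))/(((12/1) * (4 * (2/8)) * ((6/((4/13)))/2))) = 53221/7254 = 7.34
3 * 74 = 222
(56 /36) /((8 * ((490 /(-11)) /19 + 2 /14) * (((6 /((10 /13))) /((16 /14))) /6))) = -29260 /376857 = -0.08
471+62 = 533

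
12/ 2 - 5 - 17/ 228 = 211/ 228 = 0.93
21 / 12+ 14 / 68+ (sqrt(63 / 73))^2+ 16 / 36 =145793 / 44676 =3.26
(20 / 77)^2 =400 / 5929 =0.07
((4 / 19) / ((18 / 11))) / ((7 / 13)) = 0.24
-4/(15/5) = -4/3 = -1.33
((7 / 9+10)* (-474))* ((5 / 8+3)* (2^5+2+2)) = -666681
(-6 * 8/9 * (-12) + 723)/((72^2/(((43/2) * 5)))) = 169205/10368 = 16.32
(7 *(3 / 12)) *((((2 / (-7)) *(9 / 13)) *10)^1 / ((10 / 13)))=-9 / 2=-4.50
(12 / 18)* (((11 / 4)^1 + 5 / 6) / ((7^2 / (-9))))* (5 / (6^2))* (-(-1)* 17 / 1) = -3655 / 3528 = -1.04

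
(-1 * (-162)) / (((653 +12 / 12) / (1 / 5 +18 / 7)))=2619 / 3815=0.69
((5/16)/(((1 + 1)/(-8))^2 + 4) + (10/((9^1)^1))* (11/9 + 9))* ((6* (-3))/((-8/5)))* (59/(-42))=-3552095/19656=-180.71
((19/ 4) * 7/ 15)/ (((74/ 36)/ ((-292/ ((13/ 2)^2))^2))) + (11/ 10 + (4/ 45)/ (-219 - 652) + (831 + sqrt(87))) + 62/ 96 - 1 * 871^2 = -38628891290051689/ 50977957680 + sqrt(87) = -757747.42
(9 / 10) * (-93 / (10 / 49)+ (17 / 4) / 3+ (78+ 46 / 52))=-878433 / 2600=-337.86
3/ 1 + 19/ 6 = 6.17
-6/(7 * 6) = -1/7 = -0.14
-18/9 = -2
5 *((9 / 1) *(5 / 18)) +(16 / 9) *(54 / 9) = 139 / 6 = 23.17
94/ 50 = 47/ 25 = 1.88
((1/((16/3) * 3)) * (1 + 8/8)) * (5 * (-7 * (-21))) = 735/8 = 91.88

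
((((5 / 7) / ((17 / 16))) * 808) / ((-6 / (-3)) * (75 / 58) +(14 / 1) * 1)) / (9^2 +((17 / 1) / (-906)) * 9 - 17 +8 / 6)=0.50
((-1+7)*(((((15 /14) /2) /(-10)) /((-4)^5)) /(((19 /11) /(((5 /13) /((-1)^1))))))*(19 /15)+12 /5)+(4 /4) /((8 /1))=4705627 /1863680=2.52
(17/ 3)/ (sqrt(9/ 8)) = 34 * sqrt(2)/ 9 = 5.34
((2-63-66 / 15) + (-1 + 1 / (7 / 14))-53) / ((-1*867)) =587 / 4335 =0.14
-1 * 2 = -2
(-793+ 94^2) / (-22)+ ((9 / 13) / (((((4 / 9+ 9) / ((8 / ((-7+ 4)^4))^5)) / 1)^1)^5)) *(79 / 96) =-1349732544473814263269166258246276109991289039372887239713 / 3691920425018514707437729414573930070982166929894581250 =-365.59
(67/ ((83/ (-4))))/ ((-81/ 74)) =19832/ 6723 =2.95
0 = 0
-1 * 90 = -90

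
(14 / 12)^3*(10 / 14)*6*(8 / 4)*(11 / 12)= 2695 / 216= 12.48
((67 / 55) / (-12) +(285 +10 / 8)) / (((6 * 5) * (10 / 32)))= 377716 / 12375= 30.52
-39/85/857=-39/72845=-0.00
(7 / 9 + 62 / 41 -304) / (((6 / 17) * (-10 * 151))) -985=-3291100273 / 3343140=-984.43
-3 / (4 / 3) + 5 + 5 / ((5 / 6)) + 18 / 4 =53 / 4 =13.25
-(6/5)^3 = -216/125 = -1.73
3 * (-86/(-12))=43/2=21.50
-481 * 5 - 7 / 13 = -31272 / 13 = -2405.54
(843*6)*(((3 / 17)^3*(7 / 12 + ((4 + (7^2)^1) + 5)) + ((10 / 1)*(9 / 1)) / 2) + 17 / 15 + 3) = 12289615647 / 49130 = 250144.83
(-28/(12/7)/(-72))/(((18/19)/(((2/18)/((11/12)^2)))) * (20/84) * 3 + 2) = 6517/204471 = 0.03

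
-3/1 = -3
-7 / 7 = -1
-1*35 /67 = -35 /67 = -0.52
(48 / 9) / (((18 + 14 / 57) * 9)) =19 / 585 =0.03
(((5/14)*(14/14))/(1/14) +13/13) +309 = 315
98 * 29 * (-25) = -71050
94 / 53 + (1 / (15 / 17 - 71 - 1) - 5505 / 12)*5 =-587469911 / 256308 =-2292.05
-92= -92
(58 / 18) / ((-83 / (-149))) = 4321 / 747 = 5.78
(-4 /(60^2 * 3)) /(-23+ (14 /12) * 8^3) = -1 /1550700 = -0.00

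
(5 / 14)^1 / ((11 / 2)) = 5 / 77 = 0.06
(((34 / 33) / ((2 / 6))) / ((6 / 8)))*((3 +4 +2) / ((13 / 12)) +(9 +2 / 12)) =92684 / 1287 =72.02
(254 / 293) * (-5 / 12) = -0.36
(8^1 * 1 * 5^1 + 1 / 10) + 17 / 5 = 43.50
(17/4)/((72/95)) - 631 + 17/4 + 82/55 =-9815279/15840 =-619.65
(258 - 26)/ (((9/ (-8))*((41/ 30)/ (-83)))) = 1540480/ 123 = 12524.23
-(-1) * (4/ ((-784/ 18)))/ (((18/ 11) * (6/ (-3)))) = 11/ 392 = 0.03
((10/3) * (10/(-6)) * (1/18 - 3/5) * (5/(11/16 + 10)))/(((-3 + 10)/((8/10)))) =2240/13851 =0.16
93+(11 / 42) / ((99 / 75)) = 11743 / 126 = 93.20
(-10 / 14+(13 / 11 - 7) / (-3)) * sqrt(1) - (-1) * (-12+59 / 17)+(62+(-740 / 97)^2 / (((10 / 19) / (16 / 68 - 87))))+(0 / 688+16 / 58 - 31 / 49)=-71556717031313 / 7500676029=-9540.04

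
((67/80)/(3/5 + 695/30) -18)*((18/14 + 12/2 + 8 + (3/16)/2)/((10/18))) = -635422671/1277696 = -497.32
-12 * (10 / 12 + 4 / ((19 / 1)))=-238 / 19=-12.53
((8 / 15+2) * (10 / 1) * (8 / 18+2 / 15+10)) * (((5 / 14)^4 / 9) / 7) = 40375 / 583443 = 0.07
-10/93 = -0.11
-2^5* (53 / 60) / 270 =-212 / 2025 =-0.10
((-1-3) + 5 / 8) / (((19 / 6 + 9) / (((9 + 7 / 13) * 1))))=-2.65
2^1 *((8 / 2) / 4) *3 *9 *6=324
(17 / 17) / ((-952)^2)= 1 / 906304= 0.00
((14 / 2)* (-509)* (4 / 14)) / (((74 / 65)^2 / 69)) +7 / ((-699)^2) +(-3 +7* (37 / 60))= -724998964791673 / 13377895380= -54193.80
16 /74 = 8 /37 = 0.22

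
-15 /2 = -7.50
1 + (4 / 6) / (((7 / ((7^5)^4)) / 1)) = 22797790370746289 / 3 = 7599263456915429.67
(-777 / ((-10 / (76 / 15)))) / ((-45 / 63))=-68894 / 125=-551.15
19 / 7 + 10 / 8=111 / 28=3.96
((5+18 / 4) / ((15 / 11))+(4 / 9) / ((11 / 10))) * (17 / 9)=124049 / 8910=13.92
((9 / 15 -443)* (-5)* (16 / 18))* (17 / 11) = 300832 / 99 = 3038.71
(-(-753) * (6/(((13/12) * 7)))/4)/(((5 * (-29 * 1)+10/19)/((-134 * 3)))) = 11502828/27755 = 414.44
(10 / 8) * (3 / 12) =5 / 16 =0.31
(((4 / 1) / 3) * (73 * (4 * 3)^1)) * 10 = 11680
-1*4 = -4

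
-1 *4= -4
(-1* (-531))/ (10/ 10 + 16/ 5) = 126.43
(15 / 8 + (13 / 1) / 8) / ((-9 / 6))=-7 / 3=-2.33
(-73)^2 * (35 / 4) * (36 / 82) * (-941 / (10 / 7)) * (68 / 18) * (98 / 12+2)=-254806310857 / 492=-517899005.81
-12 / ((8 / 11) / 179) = -5907 / 2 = -2953.50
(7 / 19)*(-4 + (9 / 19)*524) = 32480 / 361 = 89.97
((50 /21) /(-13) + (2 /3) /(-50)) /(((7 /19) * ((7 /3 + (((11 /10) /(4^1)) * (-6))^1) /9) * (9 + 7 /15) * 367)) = -1375866 /680530669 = -0.00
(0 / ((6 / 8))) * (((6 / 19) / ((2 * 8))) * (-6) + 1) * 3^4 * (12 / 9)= 0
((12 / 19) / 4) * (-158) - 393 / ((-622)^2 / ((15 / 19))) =-183388911 / 7350796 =-24.95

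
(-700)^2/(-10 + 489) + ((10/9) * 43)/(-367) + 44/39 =21060637066/20567781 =1023.96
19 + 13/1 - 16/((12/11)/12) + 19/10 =-1421/10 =-142.10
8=8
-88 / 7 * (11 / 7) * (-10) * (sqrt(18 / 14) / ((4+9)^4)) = 29040 * sqrt(7) / 9796423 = 0.01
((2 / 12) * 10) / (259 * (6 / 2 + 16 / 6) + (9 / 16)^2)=1280 / 1127411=0.00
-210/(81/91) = -6370/27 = -235.93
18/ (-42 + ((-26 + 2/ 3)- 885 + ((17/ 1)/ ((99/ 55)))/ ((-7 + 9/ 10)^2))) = -602802/ 31884191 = -0.02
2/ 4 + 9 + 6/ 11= 221/ 22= 10.05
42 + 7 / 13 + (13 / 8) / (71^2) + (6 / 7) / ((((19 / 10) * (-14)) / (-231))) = 49.98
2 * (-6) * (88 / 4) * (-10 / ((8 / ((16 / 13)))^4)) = 42240 / 28561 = 1.48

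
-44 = -44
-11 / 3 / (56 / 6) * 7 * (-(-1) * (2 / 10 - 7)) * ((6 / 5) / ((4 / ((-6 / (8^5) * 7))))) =-11781 / 1638400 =-0.01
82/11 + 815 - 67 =8310/11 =755.45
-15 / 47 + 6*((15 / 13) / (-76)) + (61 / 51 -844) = -998465069 / 1184118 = -843.21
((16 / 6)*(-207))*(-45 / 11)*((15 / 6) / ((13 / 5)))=310500 / 143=2171.33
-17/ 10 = -1.70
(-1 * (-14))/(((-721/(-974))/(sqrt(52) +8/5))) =15584/515 +3896 * sqrt(13)/103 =166.64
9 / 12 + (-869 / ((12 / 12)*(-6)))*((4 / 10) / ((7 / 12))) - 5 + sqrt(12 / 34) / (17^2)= sqrt(102) / 4913 + 13309 / 140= 95.07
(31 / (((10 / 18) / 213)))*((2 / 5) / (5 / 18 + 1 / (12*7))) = 29951208 / 1825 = 16411.62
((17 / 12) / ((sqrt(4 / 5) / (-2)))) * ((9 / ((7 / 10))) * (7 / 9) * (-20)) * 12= 3400 * sqrt(5)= 7602.63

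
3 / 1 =3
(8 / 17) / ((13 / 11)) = 88 / 221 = 0.40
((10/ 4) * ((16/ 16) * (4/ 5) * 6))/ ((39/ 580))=2320/ 13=178.46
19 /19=1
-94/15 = -6.27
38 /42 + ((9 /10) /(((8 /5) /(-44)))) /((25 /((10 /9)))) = -41 /210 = -0.20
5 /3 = 1.67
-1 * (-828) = 828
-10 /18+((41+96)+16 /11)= 13652 /99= 137.90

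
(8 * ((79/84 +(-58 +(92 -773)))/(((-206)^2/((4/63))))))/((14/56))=-495976/14035707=-0.04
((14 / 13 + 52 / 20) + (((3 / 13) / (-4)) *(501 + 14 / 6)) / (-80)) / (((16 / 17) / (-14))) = -999957 / 16640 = -60.09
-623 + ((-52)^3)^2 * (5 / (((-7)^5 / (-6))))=593107819159 / 16807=35289332.97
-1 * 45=-45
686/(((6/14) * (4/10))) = 4001.67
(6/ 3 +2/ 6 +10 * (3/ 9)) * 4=68/ 3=22.67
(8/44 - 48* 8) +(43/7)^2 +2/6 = -559078/1617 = -345.75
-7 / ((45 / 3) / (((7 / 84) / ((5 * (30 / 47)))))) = -329 / 27000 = -0.01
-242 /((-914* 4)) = 121 /1828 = 0.07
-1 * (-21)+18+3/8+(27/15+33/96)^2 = 1125649/25600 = 43.97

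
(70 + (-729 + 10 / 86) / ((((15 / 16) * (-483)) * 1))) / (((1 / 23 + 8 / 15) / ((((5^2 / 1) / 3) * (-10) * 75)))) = -139430762500 / 179697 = -775921.48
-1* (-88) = 88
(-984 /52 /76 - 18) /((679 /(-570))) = 135225 /8827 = 15.32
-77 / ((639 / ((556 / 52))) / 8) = -85624 / 8307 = -10.31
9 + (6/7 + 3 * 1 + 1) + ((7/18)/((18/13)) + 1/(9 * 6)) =32107/2268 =14.16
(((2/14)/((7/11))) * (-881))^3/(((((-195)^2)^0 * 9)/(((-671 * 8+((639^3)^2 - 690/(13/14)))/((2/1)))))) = -805479110815708242136745256779/27529866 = -29258373826291353620709.42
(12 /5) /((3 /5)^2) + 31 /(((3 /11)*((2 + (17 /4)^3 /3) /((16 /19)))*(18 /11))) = 7959092 /905787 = 8.79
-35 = -35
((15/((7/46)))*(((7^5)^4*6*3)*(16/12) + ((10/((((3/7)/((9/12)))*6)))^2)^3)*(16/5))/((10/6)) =18788379089943089983312649/51840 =362430152197976272826.25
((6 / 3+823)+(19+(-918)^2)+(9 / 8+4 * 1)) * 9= 60737265 / 8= 7592158.12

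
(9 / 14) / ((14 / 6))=27 / 98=0.28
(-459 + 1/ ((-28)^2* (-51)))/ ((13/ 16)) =-18352657/ 32487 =-564.92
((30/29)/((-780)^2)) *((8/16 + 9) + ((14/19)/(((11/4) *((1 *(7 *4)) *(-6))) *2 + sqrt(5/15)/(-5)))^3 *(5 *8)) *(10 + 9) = 65890163143000 *sqrt(3)/464523298862728925788842706339 + 34216060096180964111377121279/111485591727054942189322249521360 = 0.00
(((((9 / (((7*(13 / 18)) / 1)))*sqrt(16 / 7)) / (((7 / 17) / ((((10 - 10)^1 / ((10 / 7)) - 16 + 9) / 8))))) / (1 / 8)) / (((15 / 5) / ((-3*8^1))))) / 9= 9792*sqrt(7) / 637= 40.67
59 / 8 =7.38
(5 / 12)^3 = 125 / 1728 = 0.07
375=375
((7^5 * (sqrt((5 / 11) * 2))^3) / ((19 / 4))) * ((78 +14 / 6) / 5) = 32403896 * sqrt(110) / 6897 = 49275.76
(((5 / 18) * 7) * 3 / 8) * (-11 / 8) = -385 / 384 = -1.00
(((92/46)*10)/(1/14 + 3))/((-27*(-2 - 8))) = 0.02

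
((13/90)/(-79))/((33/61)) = -793/234630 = -0.00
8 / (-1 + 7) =4 / 3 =1.33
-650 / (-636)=325 / 318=1.02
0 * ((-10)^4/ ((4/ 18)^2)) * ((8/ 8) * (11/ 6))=0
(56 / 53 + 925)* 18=883458 / 53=16669.02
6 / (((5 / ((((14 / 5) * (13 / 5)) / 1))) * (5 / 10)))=2184 / 125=17.47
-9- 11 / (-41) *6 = -303 / 41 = -7.39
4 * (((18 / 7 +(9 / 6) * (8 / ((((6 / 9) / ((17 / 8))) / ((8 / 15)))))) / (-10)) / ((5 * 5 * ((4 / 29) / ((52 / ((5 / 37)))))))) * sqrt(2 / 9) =-7476664 * sqrt(2) / 21875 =-483.36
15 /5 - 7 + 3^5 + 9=248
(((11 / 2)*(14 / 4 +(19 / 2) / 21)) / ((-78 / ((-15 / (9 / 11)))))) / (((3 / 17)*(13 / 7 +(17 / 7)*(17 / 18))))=853655 / 122382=6.98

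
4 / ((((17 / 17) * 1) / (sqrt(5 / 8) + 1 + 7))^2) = (sqrt(10) + 32)^2 / 4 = 309.10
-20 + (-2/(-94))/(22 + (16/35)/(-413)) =-298899905/14945718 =-20.00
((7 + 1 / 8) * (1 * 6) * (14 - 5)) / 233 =1539 / 932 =1.65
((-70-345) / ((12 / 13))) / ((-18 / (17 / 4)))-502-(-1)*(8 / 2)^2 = -328189 / 864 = -379.85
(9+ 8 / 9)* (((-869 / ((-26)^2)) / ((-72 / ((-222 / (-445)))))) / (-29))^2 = 1033815409 / 1108215970617600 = 0.00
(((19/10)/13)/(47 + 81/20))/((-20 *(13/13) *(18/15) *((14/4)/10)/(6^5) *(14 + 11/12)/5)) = -14774400/16631069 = -0.89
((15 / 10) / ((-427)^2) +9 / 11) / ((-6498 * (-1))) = 1093985 / 8688341508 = 0.00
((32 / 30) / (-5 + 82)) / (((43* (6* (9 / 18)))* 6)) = 8 / 446985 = 0.00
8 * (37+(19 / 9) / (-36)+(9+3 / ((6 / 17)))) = 35278 / 81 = 435.53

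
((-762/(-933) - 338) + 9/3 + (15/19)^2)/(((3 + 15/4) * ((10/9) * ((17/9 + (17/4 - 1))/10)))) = -1797557568/20770135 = -86.55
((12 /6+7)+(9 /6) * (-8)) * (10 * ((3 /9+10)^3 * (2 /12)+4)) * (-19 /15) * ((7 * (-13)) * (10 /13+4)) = -250999994 /81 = -3098765.36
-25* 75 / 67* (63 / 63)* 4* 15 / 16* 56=-393750 / 67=-5876.87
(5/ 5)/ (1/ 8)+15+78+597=698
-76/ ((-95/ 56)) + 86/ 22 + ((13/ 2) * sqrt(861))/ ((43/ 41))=2679/ 55 + 533 * sqrt(861)/ 86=230.57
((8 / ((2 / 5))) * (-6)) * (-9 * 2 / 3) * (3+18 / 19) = 54000 / 19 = 2842.11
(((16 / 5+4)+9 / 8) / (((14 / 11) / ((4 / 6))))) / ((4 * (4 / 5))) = 1221 / 896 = 1.36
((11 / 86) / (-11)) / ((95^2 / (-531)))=531 / 776150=0.00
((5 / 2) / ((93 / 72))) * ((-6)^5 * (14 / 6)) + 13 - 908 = -1116385 / 31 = -36012.42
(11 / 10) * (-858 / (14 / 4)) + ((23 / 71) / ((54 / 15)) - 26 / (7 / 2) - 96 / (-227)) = -2808240233 / 10153710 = -276.57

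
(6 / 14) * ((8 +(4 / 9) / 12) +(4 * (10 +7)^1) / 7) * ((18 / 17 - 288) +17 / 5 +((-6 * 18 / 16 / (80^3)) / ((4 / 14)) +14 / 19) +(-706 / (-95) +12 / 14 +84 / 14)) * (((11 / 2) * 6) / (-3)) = 22470.68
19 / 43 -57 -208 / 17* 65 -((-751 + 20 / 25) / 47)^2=-44673999131 / 40369475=-1106.63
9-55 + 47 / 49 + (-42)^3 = -3632519 / 49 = -74133.04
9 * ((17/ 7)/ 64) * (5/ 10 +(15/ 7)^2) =76347/ 43904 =1.74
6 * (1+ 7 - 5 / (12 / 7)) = 61 / 2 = 30.50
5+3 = 8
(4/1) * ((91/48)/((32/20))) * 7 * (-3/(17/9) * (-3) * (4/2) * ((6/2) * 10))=1289925/136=9484.74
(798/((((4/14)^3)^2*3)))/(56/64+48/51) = 269235.21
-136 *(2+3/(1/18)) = -7616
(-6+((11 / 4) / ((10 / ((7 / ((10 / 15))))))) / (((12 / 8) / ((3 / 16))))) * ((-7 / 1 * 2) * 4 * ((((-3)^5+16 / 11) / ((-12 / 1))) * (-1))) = -22374597 / 3520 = -6356.42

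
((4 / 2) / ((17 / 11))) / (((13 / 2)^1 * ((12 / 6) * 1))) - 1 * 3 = -641 / 221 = -2.90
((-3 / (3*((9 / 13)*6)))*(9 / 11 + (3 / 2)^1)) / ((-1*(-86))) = -221 / 34056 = -0.01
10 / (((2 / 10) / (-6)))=-300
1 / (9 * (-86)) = -1 / 774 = -0.00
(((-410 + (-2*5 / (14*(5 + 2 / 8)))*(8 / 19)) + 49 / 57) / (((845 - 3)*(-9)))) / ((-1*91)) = -380963 / 642015738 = -0.00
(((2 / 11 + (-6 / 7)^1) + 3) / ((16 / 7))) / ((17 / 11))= 179 / 272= 0.66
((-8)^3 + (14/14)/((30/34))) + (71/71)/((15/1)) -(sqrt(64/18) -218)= -1464/5 -4* sqrt(2)/3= -294.69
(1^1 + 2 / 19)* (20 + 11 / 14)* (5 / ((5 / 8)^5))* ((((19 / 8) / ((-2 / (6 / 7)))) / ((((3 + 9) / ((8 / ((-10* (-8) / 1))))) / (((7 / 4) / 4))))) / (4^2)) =-873 / 3125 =-0.28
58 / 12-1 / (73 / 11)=2051 / 438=4.68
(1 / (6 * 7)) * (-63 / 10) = -3 / 20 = -0.15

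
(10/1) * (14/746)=0.19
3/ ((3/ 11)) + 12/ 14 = 83/ 7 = 11.86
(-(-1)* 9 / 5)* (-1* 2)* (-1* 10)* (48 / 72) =24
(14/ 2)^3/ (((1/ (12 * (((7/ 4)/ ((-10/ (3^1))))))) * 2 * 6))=-7203/ 40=-180.08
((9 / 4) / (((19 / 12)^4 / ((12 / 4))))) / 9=15552 / 130321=0.12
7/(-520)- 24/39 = -327/520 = -0.63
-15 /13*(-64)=960 /13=73.85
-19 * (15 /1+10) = -475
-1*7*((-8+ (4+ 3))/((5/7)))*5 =49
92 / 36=23 / 9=2.56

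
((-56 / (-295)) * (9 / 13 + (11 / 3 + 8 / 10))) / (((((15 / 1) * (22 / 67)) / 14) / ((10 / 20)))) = 13210792 / 9491625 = 1.39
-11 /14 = -0.79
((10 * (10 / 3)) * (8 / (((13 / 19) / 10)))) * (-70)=-10640000 / 39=-272820.51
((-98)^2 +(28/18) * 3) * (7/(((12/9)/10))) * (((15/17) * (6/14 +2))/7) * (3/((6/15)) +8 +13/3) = 3062762.50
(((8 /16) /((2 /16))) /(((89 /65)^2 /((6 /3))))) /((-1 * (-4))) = 8450 /7921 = 1.07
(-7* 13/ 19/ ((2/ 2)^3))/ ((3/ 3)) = -91/ 19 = -4.79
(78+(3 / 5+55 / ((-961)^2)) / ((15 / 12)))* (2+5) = 12683645114 / 23088025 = 549.36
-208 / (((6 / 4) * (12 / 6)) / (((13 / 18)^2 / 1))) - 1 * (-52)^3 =34158956 / 243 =140571.84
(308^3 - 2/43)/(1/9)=11307409326/43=262963007.58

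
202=202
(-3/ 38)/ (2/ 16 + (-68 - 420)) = 4/ 24719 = 0.00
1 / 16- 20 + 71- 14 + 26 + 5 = 68.06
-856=-856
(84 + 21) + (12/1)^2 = 249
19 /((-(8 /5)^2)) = -475 /64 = -7.42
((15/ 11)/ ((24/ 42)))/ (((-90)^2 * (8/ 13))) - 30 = -5702309/ 190080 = -30.00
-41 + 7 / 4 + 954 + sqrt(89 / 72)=915.86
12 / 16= 3 / 4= 0.75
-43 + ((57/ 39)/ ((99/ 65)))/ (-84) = -357683/ 8316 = -43.01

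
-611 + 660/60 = -600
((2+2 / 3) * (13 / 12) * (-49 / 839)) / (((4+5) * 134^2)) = -637 / 610135902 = -0.00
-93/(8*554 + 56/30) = -1395/66508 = -0.02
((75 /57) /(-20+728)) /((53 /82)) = 1025 /356478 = 0.00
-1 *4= -4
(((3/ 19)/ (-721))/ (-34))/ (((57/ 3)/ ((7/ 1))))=3/ 1264222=0.00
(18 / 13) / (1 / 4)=72 / 13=5.54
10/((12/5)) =25/6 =4.17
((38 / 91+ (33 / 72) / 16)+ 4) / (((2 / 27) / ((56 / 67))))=1398321 / 27872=50.17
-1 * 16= -16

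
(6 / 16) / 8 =3 / 64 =0.05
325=325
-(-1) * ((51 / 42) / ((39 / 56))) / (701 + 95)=17 / 7761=0.00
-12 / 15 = -4 / 5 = -0.80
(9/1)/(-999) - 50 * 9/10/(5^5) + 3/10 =0.28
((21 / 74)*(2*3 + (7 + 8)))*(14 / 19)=3087 / 703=4.39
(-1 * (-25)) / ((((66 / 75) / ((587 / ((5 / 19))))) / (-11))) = -1394125 / 2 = -697062.50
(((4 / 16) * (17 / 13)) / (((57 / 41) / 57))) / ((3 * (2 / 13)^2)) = 9061 / 48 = 188.77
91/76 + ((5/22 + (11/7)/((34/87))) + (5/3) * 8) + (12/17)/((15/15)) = 5815297/298452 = 19.48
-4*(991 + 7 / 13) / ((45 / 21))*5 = -9254.36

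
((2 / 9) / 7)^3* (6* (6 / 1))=32 / 27783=0.00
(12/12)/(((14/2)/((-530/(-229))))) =530/1603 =0.33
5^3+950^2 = 902625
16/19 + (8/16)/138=0.85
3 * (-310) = -930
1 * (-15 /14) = -15 /14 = -1.07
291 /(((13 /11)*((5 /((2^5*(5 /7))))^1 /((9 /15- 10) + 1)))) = -614592 /65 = -9455.26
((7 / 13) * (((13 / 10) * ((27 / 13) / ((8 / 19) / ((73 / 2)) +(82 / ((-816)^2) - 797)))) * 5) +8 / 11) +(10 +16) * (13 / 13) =1406116169933622 / 52627748269811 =26.72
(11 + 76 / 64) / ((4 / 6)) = 585 / 32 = 18.28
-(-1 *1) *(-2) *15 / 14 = -15 / 7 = -2.14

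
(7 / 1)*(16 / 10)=56 / 5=11.20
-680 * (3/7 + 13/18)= -49300/63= -782.54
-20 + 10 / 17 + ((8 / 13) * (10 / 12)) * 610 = 194530 / 663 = 293.41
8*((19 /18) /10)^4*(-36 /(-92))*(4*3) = 0.00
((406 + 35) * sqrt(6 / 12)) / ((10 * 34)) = 441 * sqrt(2) / 680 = 0.92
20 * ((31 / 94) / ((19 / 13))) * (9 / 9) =4030 / 893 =4.51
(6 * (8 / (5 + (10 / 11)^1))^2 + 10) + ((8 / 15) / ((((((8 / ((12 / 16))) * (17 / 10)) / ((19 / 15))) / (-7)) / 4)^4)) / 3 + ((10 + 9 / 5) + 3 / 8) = 3635657118857 / 101628352800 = 35.77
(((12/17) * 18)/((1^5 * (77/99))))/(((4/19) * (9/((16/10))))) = 8208/595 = 13.79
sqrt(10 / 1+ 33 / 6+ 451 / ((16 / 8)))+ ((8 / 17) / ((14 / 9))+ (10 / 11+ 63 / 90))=25023 / 13090+ sqrt(241)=17.44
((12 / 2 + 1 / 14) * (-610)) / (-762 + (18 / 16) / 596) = 123610400 / 25432449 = 4.86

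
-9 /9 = -1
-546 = -546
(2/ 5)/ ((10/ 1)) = 0.04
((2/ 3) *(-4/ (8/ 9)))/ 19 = -3/ 19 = -0.16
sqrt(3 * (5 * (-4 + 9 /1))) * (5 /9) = 25 * sqrt(3) /9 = 4.81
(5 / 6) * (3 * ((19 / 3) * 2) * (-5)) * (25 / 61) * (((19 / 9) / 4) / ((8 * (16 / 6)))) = -225625 / 140544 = -1.61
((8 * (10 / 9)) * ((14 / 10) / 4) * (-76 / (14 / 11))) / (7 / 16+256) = -2432 / 3357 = -0.72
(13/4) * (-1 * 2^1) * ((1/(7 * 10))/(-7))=13/980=0.01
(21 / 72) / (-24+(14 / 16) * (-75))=-7 / 2151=-0.00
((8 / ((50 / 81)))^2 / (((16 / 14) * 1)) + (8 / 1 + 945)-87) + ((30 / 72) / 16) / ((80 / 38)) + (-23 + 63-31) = 981099619 / 960000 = 1021.98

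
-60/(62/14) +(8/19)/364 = -726118/53599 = -13.55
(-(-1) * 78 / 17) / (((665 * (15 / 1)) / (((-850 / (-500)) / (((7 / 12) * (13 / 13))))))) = 156 / 116375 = 0.00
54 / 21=18 / 7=2.57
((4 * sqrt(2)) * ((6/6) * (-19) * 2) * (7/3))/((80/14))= -931 * sqrt(2)/15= -87.78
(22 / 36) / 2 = 0.31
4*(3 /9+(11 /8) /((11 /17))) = 59 /6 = 9.83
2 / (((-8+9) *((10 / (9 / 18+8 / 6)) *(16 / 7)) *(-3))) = -77 / 1440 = -0.05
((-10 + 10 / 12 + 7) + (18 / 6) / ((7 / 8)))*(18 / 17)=159 / 119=1.34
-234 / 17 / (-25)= 234 / 425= 0.55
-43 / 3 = -14.33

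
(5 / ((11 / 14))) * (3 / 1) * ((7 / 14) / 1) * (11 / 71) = 105 / 71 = 1.48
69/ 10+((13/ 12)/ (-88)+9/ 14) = 278329/ 36960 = 7.53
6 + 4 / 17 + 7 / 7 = 123 / 17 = 7.24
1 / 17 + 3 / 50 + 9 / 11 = 8761 / 9350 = 0.94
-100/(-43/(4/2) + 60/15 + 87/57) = 3800/607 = 6.26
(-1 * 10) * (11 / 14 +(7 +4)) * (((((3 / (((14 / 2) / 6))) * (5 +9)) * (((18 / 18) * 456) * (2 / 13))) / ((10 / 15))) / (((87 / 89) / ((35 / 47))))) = -6026724000 / 17719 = -340127.77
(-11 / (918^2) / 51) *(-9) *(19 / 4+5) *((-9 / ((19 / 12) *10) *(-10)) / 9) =143 / 10081476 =0.00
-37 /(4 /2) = -37 /2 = -18.50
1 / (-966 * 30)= -1 / 28980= -0.00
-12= -12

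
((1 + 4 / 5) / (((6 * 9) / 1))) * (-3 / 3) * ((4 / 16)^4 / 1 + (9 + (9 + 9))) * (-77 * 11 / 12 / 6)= 5855311 / 552960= 10.59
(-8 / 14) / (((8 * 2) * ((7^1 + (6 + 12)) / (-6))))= 3 / 350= 0.01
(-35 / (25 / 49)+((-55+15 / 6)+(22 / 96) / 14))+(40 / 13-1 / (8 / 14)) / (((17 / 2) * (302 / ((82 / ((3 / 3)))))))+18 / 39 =-13520187571 / 112126560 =-120.58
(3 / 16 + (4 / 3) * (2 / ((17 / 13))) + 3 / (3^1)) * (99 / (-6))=-28963 / 544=-53.24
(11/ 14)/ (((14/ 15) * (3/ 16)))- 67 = -3063/ 49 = -62.51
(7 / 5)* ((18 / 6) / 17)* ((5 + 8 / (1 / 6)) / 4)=1113 / 340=3.27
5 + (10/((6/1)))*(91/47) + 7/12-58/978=8.75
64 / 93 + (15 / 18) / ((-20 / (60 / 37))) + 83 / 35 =720691 / 240870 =2.99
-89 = -89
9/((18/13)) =13/2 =6.50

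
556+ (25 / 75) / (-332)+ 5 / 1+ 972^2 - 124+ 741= 942178151 / 996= 945962.00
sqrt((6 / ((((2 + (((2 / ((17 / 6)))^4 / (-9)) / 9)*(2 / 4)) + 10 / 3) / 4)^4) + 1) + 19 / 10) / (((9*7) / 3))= 0.10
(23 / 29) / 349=23 / 10121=0.00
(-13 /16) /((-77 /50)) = 325 /616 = 0.53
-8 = -8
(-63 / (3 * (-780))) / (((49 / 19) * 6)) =19 / 10920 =0.00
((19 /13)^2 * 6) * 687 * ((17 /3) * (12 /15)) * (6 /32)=12648357 /1690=7484.23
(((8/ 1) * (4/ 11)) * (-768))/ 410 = -12288/ 2255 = -5.45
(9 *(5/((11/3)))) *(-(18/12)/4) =-405/88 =-4.60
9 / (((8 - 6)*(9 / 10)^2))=50 / 9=5.56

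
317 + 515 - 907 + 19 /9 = -656 /9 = -72.89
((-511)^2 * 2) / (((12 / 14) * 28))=21760.08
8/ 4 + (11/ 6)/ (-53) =625/ 318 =1.97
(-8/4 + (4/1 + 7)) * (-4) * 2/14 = -36/7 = -5.14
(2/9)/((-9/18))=-4/9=-0.44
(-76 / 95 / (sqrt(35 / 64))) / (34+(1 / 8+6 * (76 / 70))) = -256 * sqrt(35) / 56895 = -0.03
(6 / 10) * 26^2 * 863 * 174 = 304528536 / 5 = 60905707.20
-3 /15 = -1 /5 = -0.20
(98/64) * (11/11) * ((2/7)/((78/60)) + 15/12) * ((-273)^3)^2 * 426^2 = 5410576711228881247965/32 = 169080522225902538998.91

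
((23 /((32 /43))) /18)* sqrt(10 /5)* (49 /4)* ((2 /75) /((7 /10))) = 6923* sqrt(2) /8640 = 1.13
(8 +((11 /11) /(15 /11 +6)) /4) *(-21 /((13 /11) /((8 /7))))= -57266 /351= -163.15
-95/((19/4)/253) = -5060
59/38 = 1.55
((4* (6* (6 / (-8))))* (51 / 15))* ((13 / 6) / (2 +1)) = -221 / 5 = -44.20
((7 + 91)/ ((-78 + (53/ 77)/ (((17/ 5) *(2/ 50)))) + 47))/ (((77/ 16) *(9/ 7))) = -93296/ 152793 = -0.61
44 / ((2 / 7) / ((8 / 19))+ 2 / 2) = 1232 / 47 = 26.21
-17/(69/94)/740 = -799/25530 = -0.03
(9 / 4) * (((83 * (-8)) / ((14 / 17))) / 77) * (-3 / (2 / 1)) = 38097 / 1078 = 35.34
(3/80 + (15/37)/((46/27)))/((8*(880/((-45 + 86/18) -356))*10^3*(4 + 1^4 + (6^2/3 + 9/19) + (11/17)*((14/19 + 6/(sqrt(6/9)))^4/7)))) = -33876302537777263901449/576862666362227673260236800000 + 45264691457289370759*sqrt(6)/5244206057838433393274880000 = -0.00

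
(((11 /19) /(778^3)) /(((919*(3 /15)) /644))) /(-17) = -8855 /34945948564706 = -0.00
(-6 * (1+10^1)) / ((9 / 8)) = -176 / 3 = -58.67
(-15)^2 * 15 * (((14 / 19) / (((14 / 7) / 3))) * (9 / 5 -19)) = -1219050 / 19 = -64160.53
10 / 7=1.43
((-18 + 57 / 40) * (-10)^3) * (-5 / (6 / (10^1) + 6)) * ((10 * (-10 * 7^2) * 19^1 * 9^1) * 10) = 1157349375000 / 11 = 105213579545.45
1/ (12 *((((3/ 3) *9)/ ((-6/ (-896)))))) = 1/ 16128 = 0.00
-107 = -107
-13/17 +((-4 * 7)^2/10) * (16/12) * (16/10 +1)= 345553/1275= 271.02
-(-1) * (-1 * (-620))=620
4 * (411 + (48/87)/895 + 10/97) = 4140036348/2517635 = 1644.41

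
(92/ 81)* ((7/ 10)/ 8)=161/ 1620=0.10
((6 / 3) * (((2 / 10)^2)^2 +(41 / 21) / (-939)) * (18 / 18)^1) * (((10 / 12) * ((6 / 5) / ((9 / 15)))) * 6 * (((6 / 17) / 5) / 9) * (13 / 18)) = -307112 / 5656888125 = -0.00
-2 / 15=-0.13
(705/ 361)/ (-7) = -705/ 2527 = -0.28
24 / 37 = 0.65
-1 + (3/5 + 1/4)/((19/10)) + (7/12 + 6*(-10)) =-13673/228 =-59.97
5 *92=460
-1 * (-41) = 41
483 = 483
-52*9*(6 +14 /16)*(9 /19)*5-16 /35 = -10135733 /1330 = -7620.85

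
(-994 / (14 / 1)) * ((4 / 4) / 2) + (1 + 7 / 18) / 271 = -86572 / 2439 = -35.49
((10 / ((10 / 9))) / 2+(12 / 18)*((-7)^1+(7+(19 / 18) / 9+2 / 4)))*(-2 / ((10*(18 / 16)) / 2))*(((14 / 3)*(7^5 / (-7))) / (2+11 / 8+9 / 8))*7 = 8986501216 / 295245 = 30437.44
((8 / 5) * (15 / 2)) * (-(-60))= 720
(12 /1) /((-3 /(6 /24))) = -1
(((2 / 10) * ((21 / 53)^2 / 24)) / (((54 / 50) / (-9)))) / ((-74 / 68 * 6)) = 4165 / 2494392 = 0.00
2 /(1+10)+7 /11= 9 /11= 0.82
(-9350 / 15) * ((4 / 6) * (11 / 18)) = -20570 / 81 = -253.95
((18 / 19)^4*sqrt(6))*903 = 94793328*sqrt(6) / 130321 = 1781.72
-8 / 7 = -1.14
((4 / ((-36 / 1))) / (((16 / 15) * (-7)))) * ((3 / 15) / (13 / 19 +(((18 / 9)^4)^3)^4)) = 0.00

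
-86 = -86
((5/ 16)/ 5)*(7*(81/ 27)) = 21/ 16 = 1.31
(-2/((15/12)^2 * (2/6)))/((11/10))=-192/55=-3.49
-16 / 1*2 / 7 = -32 / 7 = -4.57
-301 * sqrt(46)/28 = -43 * sqrt(46)/4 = -72.91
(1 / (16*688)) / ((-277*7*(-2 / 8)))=1 / 5336128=0.00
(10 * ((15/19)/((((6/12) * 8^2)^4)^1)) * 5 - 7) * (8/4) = -69729929/4980736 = -14.00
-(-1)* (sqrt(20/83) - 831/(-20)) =2* sqrt(415)/83 + 831/20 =42.04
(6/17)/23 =6/391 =0.02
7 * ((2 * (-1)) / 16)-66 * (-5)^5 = 1649993 / 8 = 206249.12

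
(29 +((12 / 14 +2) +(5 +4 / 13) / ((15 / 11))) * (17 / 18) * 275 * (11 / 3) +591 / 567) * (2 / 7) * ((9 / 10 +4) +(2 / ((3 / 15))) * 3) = 3691589729 / 57330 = 64391.94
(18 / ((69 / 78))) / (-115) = -468 / 2645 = -0.18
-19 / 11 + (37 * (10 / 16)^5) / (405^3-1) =-41358862489533 / 23944605335552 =-1.73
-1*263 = -263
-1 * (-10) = 10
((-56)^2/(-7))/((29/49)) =-21952/29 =-756.97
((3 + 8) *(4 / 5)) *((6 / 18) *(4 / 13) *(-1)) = -176 / 195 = -0.90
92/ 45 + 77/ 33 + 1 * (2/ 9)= 23/ 5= 4.60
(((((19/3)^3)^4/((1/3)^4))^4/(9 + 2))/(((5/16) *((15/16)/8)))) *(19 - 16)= 96447273109499102312023380000000000000000000000.00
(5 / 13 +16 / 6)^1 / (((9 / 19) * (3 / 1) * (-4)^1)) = -2261 / 4212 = -0.54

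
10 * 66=660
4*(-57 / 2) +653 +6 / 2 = 542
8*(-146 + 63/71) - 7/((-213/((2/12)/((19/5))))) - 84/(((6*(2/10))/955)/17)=-27623467873/24282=-1137610.90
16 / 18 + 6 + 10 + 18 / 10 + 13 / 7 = 6472 / 315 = 20.55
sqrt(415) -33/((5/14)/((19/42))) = -209/5+sqrt(415) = -21.43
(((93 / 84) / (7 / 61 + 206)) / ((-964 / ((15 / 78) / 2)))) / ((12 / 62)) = -293105 / 105883569792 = -0.00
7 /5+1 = 12 /5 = 2.40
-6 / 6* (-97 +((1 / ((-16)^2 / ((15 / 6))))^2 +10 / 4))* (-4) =-24772583 / 65536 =-378.00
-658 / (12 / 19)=-6251 / 6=-1041.83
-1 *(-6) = 6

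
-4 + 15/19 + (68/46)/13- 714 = -4073827/5681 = -717.10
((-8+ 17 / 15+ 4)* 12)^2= 1183.36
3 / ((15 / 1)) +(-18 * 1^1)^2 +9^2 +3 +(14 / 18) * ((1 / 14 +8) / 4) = 409.77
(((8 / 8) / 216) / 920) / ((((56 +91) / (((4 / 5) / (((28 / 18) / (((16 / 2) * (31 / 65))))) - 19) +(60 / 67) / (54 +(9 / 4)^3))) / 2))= -723976973 / 621139752324000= -0.00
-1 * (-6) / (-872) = -3 / 436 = -0.01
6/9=2/3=0.67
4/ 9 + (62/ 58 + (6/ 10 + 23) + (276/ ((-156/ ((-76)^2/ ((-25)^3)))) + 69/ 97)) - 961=-4805790021559/ 5142515625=-934.52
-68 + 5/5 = -67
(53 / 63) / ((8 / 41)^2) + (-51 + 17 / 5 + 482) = 9202969 / 20160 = 456.50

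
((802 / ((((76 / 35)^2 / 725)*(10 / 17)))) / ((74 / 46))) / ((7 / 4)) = 74466.04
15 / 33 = 0.45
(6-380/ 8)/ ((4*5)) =-83/ 40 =-2.08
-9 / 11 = -0.82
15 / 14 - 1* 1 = 1 / 14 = 0.07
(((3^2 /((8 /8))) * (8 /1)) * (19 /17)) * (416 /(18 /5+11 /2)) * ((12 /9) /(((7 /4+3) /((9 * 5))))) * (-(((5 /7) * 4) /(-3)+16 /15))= -4423680 /833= -5310.54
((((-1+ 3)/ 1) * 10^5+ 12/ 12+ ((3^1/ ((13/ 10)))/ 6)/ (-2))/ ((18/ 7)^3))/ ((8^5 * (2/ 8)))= 1783607203/ 1242169344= 1.44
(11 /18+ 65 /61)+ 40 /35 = 21671 /7686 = 2.82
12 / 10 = 6 / 5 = 1.20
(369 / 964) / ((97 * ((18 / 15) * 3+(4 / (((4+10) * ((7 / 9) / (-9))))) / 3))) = 10045 / 6358544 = 0.00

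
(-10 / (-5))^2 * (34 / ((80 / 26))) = 221 / 5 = 44.20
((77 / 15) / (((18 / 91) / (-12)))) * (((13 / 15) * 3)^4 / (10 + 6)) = -200126927 / 225000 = -889.45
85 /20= 17 /4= 4.25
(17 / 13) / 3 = 17 / 39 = 0.44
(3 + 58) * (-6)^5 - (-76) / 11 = -5217620 / 11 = -474329.09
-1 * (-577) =577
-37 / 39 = -0.95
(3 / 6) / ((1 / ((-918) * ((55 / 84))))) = -8415 / 28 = -300.54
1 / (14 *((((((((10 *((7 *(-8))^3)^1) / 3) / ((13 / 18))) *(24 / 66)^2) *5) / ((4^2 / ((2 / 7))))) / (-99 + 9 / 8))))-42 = -23602379847 / 561971200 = -42.00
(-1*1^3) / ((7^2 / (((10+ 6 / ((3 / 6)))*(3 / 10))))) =-33 / 245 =-0.13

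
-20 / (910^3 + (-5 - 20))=-4 / 150714195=-0.00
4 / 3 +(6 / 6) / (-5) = 17 / 15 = 1.13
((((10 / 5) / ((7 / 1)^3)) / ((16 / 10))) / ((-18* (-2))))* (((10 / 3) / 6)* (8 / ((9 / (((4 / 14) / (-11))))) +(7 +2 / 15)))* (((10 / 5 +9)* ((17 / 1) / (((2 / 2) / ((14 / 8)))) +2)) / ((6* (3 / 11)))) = 172089445 / 2016379008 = 0.09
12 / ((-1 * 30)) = -0.40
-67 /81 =-0.83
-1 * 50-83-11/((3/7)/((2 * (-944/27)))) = 134603/81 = 1661.77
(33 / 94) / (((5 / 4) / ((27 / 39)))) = 594 / 3055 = 0.19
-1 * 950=-950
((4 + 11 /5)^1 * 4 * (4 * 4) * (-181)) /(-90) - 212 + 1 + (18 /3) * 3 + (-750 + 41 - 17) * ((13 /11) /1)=-56923 /225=-252.99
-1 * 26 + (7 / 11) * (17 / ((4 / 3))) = -17.89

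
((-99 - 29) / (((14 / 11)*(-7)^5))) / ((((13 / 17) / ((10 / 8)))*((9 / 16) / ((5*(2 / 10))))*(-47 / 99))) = -2632960 / 71883539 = -0.04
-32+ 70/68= -1053/34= -30.97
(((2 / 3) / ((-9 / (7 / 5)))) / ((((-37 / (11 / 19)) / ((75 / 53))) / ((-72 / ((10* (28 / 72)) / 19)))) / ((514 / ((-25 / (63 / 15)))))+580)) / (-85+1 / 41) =175251384 / 83289136411325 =0.00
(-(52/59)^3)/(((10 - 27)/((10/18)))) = 703040/31422987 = 0.02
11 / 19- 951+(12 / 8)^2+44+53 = -64689 / 76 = -851.17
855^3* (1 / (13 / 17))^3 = 1397703495.85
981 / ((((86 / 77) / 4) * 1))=3513.35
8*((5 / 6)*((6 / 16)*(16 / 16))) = 2.50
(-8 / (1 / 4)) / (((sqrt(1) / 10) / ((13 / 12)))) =-1040 / 3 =-346.67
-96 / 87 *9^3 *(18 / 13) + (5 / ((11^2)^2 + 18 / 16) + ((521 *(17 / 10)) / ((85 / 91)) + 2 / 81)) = -165.56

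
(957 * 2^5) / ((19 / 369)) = 11300256 / 19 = 594750.32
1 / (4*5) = 1 / 20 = 0.05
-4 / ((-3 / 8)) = 10.67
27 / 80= 0.34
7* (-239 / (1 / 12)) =-20076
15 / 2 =7.50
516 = 516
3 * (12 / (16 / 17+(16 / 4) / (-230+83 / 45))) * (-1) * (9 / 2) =-14137659 / 80606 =-175.39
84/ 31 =2.71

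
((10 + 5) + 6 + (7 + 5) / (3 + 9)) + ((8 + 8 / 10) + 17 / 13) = 2087 / 65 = 32.11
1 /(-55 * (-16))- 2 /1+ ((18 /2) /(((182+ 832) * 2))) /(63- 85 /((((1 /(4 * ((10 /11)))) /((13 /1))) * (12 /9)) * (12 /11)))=-1604967449 /802939280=-2.00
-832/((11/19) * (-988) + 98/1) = 416/237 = 1.76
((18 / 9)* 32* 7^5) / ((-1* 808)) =-134456 / 101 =-1331.25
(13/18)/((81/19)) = 247/1458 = 0.17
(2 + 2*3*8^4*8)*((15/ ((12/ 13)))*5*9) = 287542125/ 2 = 143771062.50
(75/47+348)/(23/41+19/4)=65.83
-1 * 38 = -38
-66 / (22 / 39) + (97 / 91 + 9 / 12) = -41927 / 364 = -115.18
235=235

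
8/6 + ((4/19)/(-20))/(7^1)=2657/1995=1.33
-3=-3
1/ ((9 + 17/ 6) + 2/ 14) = 42/ 503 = 0.08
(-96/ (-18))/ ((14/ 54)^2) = 3888/ 49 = 79.35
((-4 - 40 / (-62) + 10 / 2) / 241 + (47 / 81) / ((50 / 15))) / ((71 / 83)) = 30287281 / 143219070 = 0.21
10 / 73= 0.14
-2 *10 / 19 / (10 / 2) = -0.21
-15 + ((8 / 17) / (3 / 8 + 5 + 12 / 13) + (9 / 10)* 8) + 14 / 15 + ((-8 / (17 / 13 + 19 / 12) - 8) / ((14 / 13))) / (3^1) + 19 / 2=-8783337 / 14061278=-0.62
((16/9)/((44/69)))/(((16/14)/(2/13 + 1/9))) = 4991/7722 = 0.65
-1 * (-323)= 323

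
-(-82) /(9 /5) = 410 /9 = 45.56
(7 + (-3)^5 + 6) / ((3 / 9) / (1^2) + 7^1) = -345 / 11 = -31.36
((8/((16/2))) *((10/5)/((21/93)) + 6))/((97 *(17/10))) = 1040/11543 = 0.09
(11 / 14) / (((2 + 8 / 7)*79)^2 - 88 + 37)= 77 / 6036290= 0.00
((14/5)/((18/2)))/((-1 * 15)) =-14/675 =-0.02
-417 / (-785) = 417 / 785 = 0.53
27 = 27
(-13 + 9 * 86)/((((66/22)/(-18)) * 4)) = -2283/2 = -1141.50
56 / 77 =8 / 11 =0.73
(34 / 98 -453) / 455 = -4436 / 4459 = -0.99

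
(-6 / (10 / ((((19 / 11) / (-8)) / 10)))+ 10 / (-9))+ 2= 35713 / 39600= 0.90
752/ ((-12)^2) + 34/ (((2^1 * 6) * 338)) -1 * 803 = -4853629/ 6084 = -797.77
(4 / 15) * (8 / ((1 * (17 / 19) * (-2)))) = -304 / 255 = -1.19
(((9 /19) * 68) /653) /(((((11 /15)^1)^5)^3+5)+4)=133995530456542968750 /24474186299817920186291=0.01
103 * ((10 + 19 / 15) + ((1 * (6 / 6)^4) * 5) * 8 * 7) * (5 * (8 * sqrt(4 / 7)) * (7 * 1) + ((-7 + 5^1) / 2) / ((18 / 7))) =-3150049 / 270 + 7200112 * sqrt(7) / 3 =6338235.07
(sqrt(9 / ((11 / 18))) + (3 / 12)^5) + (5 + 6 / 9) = 9 *sqrt(22) / 11 + 17411 / 3072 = 9.51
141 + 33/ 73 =10326/ 73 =141.45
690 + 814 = 1504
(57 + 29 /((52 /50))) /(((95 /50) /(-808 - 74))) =-39404.33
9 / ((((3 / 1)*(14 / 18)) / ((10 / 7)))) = 270 / 49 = 5.51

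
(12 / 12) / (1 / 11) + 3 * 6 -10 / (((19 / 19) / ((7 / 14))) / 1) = 24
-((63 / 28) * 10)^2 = -2025 / 4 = -506.25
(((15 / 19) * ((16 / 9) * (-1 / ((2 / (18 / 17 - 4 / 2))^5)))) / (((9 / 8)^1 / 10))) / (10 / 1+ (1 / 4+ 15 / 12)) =419430400 / 16752892743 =0.03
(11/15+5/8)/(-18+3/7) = -1141/14760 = -0.08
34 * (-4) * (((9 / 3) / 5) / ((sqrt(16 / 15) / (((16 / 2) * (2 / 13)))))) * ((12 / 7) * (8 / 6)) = -26112 * sqrt(15) / 455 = -222.27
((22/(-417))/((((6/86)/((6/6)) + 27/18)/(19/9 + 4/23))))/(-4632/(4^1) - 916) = 447458/12084228405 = 0.00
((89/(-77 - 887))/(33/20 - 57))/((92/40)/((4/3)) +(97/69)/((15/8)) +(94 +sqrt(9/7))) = 2289232563800/132387892956260421 - 3389832000 * sqrt(7)/44129297652086807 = 0.00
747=747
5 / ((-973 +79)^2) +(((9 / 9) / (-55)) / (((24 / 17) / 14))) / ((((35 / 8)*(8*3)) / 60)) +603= 26502133211 / 43957980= 602.90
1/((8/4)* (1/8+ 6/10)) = 20/29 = 0.69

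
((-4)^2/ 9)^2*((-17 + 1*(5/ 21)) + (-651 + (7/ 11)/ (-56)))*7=-39489440/ 2673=-14773.45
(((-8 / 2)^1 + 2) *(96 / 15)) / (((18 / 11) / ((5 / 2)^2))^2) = -186.73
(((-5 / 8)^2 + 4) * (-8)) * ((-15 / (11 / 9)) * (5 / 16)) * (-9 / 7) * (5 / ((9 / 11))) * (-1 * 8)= 948375 / 112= 8467.63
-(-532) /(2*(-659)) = -266 /659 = -0.40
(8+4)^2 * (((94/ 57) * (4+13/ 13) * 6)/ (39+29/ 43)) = 2910240/ 16207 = 179.57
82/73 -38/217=0.95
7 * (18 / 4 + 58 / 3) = 1001 / 6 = 166.83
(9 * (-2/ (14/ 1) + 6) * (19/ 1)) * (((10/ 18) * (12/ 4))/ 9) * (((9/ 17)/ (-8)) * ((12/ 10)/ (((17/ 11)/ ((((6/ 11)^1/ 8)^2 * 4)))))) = -63099/ 356048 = -0.18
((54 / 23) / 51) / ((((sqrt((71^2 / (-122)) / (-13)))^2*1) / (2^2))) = 114192 / 1971031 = 0.06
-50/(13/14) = -700/13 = -53.85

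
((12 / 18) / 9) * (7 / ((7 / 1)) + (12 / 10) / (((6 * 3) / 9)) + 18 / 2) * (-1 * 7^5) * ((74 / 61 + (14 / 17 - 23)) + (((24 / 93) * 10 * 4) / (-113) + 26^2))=-4238576099620618 / 490402485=-8643055.92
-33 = -33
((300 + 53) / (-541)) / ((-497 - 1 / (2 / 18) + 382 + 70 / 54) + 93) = 9531 / 433882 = 0.02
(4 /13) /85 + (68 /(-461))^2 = 5959604 /234835705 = 0.03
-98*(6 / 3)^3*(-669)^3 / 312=9780998094 / 13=752384468.77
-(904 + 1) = -905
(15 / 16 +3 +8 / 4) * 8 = 95 / 2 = 47.50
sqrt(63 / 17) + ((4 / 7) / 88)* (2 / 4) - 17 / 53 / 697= 1865 / 669284 + 3* sqrt(119) / 17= 1.93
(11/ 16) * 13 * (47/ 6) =6721/ 96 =70.01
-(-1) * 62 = 62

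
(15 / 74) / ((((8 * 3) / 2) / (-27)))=-0.46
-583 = -583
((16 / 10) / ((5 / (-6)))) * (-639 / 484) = 7668 / 3025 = 2.53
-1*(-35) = 35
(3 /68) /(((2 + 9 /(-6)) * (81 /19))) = 19 /918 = 0.02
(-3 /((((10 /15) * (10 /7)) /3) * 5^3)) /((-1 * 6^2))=21 /10000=0.00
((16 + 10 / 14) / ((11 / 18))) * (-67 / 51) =-47034 / 1309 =-35.93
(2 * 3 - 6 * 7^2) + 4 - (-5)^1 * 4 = -264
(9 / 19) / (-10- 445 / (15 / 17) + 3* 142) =-27 / 5035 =-0.01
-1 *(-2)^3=8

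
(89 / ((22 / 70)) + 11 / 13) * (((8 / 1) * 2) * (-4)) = -2599424 / 143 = -18177.79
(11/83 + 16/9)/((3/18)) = 11.46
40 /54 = 20 /27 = 0.74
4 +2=6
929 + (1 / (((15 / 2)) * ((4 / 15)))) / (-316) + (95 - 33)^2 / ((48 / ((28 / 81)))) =146923325 / 153576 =956.68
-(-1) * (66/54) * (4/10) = 22/45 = 0.49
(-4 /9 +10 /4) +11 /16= 2.74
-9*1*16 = -144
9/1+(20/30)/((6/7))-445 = -3917/9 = -435.22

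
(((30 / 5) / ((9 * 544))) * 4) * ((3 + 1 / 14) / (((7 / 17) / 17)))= 731 / 1176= 0.62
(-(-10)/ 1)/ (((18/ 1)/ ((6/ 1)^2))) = 20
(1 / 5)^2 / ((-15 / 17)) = -17 / 375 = -0.05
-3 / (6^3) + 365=364.99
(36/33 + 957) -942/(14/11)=16782/77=217.95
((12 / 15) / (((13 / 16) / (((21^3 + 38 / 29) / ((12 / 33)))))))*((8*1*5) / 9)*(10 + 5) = 1890993280 / 1131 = 1671965.76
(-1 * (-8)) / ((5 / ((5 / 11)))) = 0.73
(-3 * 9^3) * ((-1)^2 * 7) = -15309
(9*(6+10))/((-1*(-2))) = 72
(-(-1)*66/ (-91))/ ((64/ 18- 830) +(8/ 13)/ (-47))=13959/ 15906415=0.00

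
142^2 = 20164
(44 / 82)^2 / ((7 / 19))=0.78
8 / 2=4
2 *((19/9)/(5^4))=38/5625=0.01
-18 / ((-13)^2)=-18 / 169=-0.11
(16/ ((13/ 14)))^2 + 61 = 60485/ 169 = 357.90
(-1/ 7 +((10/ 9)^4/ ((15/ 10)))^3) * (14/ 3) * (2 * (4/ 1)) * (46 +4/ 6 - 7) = 92104862388584752/ 68630377364883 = 1342.04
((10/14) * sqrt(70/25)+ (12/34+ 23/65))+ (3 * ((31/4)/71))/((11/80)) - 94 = -78457209/863005+ sqrt(70)/7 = -89.72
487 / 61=7.98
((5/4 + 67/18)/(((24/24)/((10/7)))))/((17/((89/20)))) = 15931/8568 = 1.86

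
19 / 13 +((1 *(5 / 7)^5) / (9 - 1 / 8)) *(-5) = 21047643 / 15512861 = 1.36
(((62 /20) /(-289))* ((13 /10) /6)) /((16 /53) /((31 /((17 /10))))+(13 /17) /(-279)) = -0.17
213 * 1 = 213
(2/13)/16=1/104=0.01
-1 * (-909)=909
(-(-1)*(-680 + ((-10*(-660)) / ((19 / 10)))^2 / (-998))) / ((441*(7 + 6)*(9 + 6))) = -460098904 / 3098210661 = -0.15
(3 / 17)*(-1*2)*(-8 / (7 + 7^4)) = 6 / 5117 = 0.00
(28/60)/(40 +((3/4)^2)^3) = 28672/2468535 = 0.01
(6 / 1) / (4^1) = 3 / 2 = 1.50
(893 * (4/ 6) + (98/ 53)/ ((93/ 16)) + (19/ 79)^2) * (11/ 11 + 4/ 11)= 91625715875/ 112793593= 812.33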